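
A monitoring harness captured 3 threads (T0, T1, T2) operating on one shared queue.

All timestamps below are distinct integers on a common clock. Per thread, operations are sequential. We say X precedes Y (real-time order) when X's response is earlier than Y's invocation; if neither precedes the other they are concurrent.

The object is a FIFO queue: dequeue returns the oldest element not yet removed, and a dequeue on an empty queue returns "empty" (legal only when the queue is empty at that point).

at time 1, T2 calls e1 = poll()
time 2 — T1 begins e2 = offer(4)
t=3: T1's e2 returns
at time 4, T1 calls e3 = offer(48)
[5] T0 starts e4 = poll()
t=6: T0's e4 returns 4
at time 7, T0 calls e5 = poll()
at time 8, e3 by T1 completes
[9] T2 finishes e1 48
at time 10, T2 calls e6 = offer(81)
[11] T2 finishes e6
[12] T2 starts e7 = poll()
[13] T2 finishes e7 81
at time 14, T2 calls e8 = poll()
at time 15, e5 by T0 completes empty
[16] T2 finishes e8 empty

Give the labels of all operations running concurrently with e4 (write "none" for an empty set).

overlap test against e4 [5,6]: concurrent iff the interval meets 5..6
e1 [1,9]: concurrent
e2 [2,3]: before
e3 [4,8]: concurrent
e5 [7,15]: after
e6 [10,11]: after
e7 [12,13]: after
e8 [14,16]: after

e1, e3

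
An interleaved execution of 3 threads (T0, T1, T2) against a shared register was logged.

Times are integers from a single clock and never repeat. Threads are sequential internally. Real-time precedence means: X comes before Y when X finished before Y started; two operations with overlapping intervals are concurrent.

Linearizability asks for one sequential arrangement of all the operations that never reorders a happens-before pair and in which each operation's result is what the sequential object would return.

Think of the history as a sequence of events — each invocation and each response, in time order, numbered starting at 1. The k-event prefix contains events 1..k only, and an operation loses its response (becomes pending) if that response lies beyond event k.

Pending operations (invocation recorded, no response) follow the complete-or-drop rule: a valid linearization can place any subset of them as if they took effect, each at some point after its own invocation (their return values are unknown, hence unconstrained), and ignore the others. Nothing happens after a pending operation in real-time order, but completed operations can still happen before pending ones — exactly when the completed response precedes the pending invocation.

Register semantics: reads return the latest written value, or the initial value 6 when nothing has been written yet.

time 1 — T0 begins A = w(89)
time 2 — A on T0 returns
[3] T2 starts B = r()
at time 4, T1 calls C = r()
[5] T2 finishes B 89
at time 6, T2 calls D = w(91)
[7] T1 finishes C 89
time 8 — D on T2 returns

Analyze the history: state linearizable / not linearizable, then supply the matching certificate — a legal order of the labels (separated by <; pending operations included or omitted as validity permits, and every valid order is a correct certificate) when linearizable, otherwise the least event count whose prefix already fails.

linearizable — witness: A < B < C < D

step 1: A w(89) — value 89
step 2: B r() → 89 — value 89
step 3: C r() → 89 — value 89
step 4: D w(91) — value 91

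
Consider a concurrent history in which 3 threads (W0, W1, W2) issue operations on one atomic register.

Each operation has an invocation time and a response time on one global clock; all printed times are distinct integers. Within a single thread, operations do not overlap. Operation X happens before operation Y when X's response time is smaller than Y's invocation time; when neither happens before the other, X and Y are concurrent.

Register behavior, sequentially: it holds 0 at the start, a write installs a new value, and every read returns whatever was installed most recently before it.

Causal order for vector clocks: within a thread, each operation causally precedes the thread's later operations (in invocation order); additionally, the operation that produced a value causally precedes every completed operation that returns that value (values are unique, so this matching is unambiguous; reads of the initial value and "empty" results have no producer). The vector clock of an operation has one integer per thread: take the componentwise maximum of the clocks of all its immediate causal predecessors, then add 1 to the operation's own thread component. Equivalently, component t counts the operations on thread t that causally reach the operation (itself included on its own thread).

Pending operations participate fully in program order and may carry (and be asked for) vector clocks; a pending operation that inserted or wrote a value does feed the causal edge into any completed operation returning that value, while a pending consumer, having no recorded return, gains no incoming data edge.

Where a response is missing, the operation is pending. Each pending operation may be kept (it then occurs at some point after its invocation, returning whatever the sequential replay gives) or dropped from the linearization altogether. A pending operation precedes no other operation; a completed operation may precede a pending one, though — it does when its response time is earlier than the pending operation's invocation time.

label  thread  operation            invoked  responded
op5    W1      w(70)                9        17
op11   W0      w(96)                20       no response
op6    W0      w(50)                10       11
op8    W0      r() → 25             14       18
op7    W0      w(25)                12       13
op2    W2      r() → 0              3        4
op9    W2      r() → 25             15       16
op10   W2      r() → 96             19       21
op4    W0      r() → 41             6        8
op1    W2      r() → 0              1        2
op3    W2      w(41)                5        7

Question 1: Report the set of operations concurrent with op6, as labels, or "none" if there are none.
Answer: op5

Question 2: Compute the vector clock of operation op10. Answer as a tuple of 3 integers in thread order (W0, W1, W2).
Answer: (5, 0, 5)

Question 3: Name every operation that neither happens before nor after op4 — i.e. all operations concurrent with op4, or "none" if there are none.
Answer: op3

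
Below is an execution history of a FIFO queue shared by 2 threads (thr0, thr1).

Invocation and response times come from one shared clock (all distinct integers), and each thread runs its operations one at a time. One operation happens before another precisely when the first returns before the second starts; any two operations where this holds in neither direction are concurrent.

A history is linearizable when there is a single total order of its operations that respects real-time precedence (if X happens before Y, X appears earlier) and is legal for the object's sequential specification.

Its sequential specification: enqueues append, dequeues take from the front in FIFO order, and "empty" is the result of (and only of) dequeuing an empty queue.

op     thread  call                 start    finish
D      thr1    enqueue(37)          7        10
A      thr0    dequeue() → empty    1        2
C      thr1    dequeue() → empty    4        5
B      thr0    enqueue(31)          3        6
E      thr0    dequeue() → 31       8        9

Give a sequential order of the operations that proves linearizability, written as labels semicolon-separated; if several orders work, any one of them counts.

A; C; B; D; E

1. A dequeue() → empty, leaving queue <>
2. C dequeue() → empty, leaving queue <>
3. B enqueue(31), leaving queue <31>
4. D enqueue(37), leaving queue <31,37>
5. E dequeue() → 31, leaving queue <37>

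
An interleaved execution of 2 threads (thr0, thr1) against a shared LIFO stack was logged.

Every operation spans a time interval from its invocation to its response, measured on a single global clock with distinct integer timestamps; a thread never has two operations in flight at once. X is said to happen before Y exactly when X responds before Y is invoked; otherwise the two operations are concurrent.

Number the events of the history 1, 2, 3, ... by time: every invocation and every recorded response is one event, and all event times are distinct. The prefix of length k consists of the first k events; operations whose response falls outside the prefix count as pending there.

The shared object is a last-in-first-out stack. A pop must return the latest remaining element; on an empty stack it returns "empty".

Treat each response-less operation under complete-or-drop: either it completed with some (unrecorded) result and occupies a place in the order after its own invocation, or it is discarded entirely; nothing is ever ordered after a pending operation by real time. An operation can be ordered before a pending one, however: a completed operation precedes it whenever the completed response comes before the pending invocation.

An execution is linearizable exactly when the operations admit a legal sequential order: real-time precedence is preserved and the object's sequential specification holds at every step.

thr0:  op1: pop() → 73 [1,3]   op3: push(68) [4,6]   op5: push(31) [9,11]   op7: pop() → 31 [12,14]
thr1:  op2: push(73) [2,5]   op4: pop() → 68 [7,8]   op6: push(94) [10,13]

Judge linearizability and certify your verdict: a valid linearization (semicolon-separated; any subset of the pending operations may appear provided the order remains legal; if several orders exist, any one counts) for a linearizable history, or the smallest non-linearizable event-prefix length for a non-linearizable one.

after step 1 (op2 push(73)): stack <73>
after step 2 (op1 pop() → 73): stack <>
after step 3 (op3 push(68)): stack <68>
after step 4 (op4 pop() → 68): stack <>
after step 5 (op5 push(31)): stack <31>
after step 6 (op7 pop() → 31): stack <>
after step 7 (op6 push(94)): stack <94>

linearizable — witness: op2; op1; op3; op4; op5; op7; op6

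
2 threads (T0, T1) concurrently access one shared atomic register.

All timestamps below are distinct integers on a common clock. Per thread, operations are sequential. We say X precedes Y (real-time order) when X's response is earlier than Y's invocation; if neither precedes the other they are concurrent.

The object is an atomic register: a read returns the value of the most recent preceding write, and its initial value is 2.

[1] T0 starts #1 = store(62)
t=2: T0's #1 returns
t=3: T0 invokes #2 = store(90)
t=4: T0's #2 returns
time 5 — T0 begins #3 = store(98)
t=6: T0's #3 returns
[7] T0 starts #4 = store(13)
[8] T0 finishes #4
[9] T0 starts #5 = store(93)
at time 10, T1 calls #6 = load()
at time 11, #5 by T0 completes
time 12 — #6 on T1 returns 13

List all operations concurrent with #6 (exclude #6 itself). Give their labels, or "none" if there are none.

#5

#6 spans [10,12]: anything still running between times 10 and 12 counts as concurrent
#1 [1,2]: before
#2 [3,4]: before
#3 [5,6]: before
#4 [7,8]: before
#5 [9,11]: concurrent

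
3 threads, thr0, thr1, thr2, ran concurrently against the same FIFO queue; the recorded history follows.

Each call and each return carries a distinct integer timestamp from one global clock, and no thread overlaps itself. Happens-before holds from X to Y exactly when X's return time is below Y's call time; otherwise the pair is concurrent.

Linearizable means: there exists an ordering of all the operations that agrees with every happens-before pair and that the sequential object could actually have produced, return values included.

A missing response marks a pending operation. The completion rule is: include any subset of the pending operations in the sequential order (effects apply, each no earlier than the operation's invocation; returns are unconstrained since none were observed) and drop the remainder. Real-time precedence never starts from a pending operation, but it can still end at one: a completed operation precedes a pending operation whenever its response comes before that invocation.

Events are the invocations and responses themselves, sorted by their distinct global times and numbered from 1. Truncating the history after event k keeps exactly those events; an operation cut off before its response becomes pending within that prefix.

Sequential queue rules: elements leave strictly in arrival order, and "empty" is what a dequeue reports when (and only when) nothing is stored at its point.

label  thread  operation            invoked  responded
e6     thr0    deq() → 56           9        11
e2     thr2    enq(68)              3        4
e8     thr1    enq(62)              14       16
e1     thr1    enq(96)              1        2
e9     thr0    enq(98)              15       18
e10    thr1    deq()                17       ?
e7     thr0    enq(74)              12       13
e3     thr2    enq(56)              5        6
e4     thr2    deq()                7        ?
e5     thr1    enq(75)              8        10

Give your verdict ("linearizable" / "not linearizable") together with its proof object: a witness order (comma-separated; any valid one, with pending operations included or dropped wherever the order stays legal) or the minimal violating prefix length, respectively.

not linearizable — minimal violating prefix: 11 events

events 1..10 are fine; event 11 — the response of e6 at time 11 — makes the prefix non-linearizable
all 2 real-time-respecting orders fail — 5 completed FIFO queue operations, no legal replay
no escape via the 1 pending operation (e4): every completion choice fails
take e1, e2, e3, e5, e6 (pending dropped): step 5 already fails, because e6 deq() → 56 cannot occur there
take e1, e2, e3, e6, e5 (pending dropped): step 4 already fails, because e6 deq() → 56 cannot occur there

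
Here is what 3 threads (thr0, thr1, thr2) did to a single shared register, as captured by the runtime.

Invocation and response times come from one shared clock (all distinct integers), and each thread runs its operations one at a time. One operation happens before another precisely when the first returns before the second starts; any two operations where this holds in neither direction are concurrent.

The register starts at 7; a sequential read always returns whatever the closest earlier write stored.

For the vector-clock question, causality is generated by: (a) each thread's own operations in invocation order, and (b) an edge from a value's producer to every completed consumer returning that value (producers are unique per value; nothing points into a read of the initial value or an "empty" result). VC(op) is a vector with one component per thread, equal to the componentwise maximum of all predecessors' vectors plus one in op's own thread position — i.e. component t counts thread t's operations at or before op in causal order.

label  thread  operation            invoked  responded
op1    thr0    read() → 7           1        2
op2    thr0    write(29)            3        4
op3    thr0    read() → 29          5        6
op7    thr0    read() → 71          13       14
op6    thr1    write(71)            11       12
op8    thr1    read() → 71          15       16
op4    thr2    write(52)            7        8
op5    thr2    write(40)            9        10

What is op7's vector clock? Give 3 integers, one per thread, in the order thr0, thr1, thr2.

VC(op4, invoked at 7): no causal predecessors; +1 on thr2 → (0, 0, 1)
VC(op6, invoked at 11): no causal predecessors; +1 on thr1 → (0, 1, 0)
VC(op1, invoked at 1): no causal predecessors; +1 on thr0 → (1, 0, 0)
merge at op5 (invoked 9): VC(op4)=(0, 0, 1), own-thread bump on thr2 → (0, 0, 2)
merge at op8 (invoked 15): VC(op6)=(0, 1, 0), own-thread bump on thr1 → (0, 2, 0)
merge at op2 (invoked 3): VC(op1)=(1, 0, 0), own-thread bump on thr0 → (2, 0, 0)
merge at op3 (invoked 5): VC(op2)=(2, 0, 0), own-thread bump on thr0 → (3, 0, 0)
merge at op7 (invoked 13): VC(op3)=(3, 0, 0), VC(op6)=(0, 1, 0), own-thread bump on thr0 → (4, 1, 0)
target: VC(op7) = (4, 1, 0)

(4, 1, 0)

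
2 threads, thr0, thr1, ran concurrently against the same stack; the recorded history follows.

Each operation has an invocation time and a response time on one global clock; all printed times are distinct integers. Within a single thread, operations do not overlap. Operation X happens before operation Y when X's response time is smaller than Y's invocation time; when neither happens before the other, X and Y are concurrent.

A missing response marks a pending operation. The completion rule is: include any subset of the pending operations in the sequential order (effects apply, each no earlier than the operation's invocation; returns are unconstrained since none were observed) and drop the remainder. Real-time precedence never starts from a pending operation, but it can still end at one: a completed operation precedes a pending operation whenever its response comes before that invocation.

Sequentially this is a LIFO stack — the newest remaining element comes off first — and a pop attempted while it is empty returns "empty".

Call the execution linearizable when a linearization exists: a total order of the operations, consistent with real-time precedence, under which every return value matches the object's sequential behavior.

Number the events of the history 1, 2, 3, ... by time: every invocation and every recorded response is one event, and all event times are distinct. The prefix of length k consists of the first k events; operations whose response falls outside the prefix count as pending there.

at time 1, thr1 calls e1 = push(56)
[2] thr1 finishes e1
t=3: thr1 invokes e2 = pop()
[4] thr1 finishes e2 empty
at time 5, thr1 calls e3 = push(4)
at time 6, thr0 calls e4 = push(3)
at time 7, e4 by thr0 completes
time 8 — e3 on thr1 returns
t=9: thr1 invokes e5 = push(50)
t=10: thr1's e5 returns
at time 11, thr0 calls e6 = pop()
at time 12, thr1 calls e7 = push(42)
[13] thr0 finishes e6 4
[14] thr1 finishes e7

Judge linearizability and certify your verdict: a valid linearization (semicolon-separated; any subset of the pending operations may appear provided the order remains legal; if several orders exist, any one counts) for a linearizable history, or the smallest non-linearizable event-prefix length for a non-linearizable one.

not linearizable — minimal violating prefix: 4 events

prefix check: 1..3 passes, 1..4 fails once e2's time-4 response joins
the completed operations (2 total) allow one real-time order; the stack replay rejects it
sample order e1, e2 stalls at step 2 — e2 pop() → empty has no legal effect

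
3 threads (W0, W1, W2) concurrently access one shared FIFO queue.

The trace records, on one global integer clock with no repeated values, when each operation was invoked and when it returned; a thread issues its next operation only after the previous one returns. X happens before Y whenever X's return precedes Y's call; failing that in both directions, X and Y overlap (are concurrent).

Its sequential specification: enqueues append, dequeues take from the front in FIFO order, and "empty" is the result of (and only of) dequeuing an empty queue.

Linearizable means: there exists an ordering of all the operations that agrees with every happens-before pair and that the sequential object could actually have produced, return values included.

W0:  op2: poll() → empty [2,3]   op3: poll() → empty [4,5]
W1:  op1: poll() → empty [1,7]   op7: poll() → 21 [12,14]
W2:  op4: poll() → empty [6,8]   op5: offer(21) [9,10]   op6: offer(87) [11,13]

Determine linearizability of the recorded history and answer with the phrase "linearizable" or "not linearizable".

witness order: op1, op2, op3, op4, op5, op6, op7
after step 1 (op1 poll() → empty): queue <>
after step 2 (op2 poll() → empty): queue <>
after step 3 (op3 poll() → empty): queue <>
after step 4 (op4 poll() → empty): queue <>
after step 5 (op5 offer(21)): queue <21>
after step 6 (op6 offer(87)): queue <21,87>
after step 7 (op7 poll() → 21): queue <87>

linearizable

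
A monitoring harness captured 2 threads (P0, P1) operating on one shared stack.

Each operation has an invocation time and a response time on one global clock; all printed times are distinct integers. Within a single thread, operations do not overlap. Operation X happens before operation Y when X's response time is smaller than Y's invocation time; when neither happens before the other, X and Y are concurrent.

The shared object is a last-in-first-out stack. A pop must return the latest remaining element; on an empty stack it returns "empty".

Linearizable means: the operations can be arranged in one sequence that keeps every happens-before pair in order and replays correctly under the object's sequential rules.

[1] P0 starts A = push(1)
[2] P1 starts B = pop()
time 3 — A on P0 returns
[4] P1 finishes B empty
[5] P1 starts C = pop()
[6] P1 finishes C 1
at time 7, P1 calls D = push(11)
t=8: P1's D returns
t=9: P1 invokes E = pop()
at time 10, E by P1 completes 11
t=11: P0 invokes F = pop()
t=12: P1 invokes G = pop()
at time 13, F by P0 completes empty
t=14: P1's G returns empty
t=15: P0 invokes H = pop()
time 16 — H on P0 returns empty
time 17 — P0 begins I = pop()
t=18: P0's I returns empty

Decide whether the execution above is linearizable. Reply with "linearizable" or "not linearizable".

a witness: B, A, C, D, E, F, G, H, I
after step 1 (B pop() → empty): stack <>
after step 2 (A push(1)): stack <1>
after step 3 (C pop() → 1): stack <>
after step 4 (D push(11)): stack <11>
after step 5 (E pop() → 11): stack <>
after step 6 (F pop() → empty): stack <>
after step 7 (G pop() → empty): stack <>
after step 8 (H pop() → empty): stack <>
after step 9 (I pop() → empty): stack <>

linearizable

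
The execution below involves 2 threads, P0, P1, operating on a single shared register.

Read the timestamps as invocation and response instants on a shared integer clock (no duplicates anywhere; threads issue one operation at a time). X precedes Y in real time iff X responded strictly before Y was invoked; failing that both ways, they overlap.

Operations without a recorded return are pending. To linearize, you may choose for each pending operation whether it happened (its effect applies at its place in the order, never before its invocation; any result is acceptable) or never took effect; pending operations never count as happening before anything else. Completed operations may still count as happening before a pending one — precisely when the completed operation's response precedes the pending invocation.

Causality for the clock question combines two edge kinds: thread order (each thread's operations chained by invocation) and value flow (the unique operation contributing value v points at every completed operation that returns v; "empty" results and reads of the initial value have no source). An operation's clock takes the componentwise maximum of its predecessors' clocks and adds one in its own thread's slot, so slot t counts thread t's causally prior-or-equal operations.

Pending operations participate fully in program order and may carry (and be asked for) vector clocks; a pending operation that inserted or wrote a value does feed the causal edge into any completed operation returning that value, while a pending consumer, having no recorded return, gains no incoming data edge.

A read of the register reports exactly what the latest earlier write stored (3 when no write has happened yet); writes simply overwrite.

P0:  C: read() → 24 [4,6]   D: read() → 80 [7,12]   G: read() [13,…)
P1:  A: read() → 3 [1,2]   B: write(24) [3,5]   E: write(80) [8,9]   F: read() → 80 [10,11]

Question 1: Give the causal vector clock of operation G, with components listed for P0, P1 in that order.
A, invoked 1, has no incoming edges; only P1's bump applies → (0, 1)
B, invoked 3, takes VC(A)=(0, 1) under max, adds 1 for P1 → (0, 2)
E, invoked 8, takes VC(B)=(0, 2) under max, adds 1 for P1 → (0, 3)
C, invoked 4, takes VC(B)=(0, 2) under max, adds 1 for P0 → (1, 2)
F, invoked 10, takes VC(E)=(0, 3) under max, adds 1 for P1 → (0, 4)
D, invoked 7, takes VC(C)=(1, 2), VC(E)=(0, 3) under max, adds 1 for P0 → (2, 3)
G, invoked 13, takes VC(D)=(2, 3) under max, adds 1 for P0 → (3, 3)
target: VC(G) = (3, 3)

(3, 3)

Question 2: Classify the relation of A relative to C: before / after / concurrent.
A spans [1,2], C spans [4,6]
resp(A)=2 < inv(C)=4

before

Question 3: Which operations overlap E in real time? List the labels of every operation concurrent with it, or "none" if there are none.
E spans [8,9]: anything still running between times 8 and 9 counts as concurrent
A [1,2]: before
B [3,5]: before
C [4,6]: before
D [7,12]: concurrent
F [10,11]: after
G [13,…): after

D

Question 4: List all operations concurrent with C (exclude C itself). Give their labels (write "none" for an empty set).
overlap test against C [4,6]: concurrent iff the interval meets 4..6
A [1,2]: before
B [3,5]: concurrent
D [7,12]: after
E [8,9]: after
F [10,11]: after
G [13,…): after

B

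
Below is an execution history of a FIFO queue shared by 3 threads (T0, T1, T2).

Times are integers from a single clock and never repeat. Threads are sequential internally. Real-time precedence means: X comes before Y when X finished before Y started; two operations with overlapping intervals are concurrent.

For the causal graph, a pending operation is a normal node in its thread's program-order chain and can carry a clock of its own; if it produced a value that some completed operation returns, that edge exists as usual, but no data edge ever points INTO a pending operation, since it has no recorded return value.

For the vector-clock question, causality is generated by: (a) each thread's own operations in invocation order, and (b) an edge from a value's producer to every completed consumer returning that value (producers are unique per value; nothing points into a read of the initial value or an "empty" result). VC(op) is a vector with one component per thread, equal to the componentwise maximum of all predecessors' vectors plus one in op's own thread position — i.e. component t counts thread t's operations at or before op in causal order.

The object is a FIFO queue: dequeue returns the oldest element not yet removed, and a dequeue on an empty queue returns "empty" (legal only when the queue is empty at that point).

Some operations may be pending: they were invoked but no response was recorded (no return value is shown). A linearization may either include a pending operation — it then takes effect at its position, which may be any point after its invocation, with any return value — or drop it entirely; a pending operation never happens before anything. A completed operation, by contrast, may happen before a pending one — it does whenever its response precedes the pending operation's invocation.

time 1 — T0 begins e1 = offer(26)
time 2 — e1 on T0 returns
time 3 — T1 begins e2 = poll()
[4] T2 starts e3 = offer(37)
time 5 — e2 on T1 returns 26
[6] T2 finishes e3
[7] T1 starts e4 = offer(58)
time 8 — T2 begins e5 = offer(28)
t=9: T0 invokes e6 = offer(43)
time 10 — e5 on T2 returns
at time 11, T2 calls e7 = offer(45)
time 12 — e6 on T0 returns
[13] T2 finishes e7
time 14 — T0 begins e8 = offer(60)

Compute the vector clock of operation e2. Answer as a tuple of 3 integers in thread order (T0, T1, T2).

invoked at 4, e3 has no predecessors; its own T2 bump gives (0, 0, 1)
invoked at 1, e1 has no predecessors; its own T0 bump gives (1, 0, 0)
invoked at 8, e5 merges VC(e3)=(0, 0, 1) and bumps T2's slot → (0, 0, 2)
invoked at 3, e2 merges VC(e1)=(1, 0, 0) and bumps T1's slot → (1, 1, 0)
invoked at 9, e6 merges VC(e1)=(1, 0, 0) and bumps T0's slot → (2, 0, 0)
invoked at 11, e7 merges VC(e5)=(0, 0, 2) and bumps T2's slot → (0, 0, 3)
invoked at 7, e4 merges VC(e2)=(1, 1, 0) and bumps T1's slot → (1, 2, 0)
invoked at 14, e8 merges VC(e6)=(2, 0, 0) and bumps T0's slot → (3, 0, 0)
target: VC(e2) = (1, 1, 0)

(1, 1, 0)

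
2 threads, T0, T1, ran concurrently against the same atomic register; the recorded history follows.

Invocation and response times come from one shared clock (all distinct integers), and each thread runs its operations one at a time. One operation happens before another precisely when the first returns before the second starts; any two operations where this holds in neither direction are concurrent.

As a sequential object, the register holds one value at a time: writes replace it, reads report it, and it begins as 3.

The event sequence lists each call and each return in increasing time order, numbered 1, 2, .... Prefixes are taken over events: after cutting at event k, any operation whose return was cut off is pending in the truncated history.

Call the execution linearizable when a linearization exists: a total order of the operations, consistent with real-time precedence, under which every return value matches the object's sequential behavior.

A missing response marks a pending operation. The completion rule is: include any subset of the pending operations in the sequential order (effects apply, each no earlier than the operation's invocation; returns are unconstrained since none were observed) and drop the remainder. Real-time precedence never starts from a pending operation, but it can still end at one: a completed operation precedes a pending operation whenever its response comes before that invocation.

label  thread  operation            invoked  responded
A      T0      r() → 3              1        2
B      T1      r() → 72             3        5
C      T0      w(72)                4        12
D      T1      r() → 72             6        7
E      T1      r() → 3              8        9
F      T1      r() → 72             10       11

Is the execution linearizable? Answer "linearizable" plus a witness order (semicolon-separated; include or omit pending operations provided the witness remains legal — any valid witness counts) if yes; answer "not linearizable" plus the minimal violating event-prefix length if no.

the violation lands at event 9, E's response at time 9: events 1..8 linearize, events 1..9 do not
exhaustive check: the 4 completed atomic register ops admit one real-time order; illegal
include/drop combinations of the 1 pending operation (C) were all tried; none helps
one such order, A, B, D, E (pending dropped), breaks at step 2 where B r() → 72 is illegal

not linearizable — minimal violating prefix: 9 events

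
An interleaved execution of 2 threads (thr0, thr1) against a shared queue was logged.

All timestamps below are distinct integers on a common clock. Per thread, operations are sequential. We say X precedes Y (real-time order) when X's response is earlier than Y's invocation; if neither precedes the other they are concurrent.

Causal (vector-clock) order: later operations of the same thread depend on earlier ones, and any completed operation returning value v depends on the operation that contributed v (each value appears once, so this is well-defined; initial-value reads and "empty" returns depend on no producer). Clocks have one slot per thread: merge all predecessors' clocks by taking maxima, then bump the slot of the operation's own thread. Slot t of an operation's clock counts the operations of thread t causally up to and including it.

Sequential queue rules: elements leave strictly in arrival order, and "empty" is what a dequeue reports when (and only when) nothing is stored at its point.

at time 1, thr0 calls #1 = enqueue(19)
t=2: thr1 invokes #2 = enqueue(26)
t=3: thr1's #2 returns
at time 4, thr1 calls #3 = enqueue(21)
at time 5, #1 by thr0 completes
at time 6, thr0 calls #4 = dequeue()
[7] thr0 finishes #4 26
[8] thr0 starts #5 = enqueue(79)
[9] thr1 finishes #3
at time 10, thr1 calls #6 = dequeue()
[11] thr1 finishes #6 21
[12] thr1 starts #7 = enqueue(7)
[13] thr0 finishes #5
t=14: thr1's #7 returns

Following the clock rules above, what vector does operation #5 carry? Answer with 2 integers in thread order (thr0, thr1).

(3, 1)

VC(#2, invoked at 2): no causal predecessors; +1 on thr1 → (0, 1)
VC(#1, invoked at 1): no causal predecessors; +1 on thr0 → (1, 0)
merge at #3 (invoked 4): VC(#2)=(0, 1), own-thread bump on thr1 → (0, 2)
merge at #6 (invoked 10): VC(#3)=(0, 2), own-thread bump on thr1 → (0, 3)
merge at #4 (invoked 6): VC(#1)=(1, 0), VC(#2)=(0, 1), own-thread bump on thr0 → (2, 1)
merge at #7 (invoked 12): VC(#6)=(0, 3), own-thread bump on thr1 → (0, 4)
merge at #5 (invoked 8): VC(#4)=(2, 1), own-thread bump on thr0 → (3, 1)
target: VC(#5) = (3, 1)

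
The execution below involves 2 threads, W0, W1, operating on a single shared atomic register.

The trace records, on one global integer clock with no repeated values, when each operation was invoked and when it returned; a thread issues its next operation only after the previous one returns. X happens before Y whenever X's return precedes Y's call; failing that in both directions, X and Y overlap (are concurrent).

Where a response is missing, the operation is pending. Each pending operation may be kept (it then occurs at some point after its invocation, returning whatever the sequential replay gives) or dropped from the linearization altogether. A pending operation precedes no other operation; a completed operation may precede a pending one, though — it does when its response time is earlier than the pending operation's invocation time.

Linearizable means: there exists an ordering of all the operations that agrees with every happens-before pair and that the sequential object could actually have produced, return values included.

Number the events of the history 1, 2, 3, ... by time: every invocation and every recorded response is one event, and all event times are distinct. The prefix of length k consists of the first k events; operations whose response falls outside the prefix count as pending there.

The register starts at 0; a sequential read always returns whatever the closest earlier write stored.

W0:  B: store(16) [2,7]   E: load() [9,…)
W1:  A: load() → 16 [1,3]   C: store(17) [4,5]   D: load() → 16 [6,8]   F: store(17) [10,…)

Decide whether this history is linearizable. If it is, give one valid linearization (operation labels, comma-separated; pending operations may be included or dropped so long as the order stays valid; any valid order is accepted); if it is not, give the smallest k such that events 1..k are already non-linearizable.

not linearizable — minimal violating prefix: 8 events

events 1..7 are fine; event 8 — the response of D at time 8 — makes the prefix non-linearizable
every one of the 4 real-time-consistent orders over 4 completed atomic register ops fails the sequential spec
e.g. A, B, C, D: illegal at step 1, since A load() → 16 cannot apply there
e.g. A, C, B, D: illegal at step 1, since A load() → 16 cannot apply there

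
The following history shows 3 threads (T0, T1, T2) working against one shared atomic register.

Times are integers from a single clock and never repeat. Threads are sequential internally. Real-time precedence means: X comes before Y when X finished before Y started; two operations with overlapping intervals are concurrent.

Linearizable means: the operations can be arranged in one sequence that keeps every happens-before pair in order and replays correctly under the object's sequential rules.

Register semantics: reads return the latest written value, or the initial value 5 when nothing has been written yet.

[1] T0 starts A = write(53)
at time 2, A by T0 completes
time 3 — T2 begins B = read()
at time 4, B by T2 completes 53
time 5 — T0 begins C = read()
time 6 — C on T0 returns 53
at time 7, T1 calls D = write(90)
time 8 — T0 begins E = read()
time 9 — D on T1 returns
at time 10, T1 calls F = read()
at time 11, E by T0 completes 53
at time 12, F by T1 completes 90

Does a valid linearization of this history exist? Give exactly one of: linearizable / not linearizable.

one valid linearization: A, B, C, E, D, F
after step 1 (A write(53)): value 53
after step 2 (B read() → 53): value 53
after step 3 (C read() → 53): value 53
after step 4 (E read() → 53): value 53
after step 5 (D write(90)): value 90
after step 6 (F read() → 90): value 90

linearizable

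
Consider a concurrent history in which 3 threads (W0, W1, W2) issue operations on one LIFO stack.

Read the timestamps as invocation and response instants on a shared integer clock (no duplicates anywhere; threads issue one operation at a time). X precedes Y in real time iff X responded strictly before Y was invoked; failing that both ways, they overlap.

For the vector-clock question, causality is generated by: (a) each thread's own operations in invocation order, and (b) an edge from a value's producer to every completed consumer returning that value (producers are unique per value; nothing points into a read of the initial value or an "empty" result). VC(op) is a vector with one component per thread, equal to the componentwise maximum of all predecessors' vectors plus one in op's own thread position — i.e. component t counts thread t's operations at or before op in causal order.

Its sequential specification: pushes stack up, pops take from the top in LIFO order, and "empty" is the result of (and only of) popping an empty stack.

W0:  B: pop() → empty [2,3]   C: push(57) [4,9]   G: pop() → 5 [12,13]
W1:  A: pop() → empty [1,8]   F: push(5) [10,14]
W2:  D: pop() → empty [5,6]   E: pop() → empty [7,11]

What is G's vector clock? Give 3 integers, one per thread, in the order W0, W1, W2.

(3, 2, 0)

VC(D, invoked at 5): no causal predecessors; +1 on W2 → (0, 0, 1)
VC(A, invoked at 1): no causal predecessors; +1 on W1 → (0, 1, 0)
VC(B, invoked at 2): no causal predecessors; +1 on W0 → (1, 0, 0)
from VC(D)=(0, 0, 1), E (invoked 7) maxes components and bumps W2 → (0, 0, 2)
from VC(A)=(0, 1, 0), F (invoked 10) maxes components and bumps W1 → (0, 2, 0)
from VC(B)=(1, 0, 0), C (invoked 4) maxes components and bumps W0 → (2, 0, 0)
from VC(C)=(2, 0, 0), VC(F)=(0, 2, 0), G (invoked 12) maxes components and bumps W0 → (3, 2, 0)
target: VC(G) = (3, 2, 0)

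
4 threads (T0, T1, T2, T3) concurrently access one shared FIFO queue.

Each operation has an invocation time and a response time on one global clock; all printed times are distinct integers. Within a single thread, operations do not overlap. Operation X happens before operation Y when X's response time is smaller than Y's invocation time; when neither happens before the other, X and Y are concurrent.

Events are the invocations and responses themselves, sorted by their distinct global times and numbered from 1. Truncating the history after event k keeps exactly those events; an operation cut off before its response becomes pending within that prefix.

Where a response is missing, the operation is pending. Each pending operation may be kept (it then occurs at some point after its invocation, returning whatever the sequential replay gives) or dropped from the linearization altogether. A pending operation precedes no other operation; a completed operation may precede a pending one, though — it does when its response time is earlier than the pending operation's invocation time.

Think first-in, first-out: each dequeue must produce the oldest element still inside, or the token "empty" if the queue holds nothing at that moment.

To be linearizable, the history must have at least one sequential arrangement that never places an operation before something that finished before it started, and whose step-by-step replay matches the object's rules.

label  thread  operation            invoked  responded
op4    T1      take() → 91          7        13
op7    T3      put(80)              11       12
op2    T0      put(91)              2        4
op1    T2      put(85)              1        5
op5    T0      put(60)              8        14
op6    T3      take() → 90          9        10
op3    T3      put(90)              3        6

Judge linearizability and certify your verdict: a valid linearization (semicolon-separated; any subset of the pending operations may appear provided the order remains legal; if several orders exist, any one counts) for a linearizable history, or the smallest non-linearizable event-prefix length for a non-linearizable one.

step 1: op2 put(91) — queue <91>
step 2: op3 put(90) — queue <91,90>
step 3: op1 put(85) — queue <91,90,85>
step 4: op4 take() → 91 — queue <90,85>
step 5: op5 put(60) — queue <90,85,60>
step 6: op6 take() → 90 — queue <85,60>
step 7: op7 put(80) — queue <85,60,80>

linearizable — witness: op2; op3; op1; op4; op5; op6; op7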